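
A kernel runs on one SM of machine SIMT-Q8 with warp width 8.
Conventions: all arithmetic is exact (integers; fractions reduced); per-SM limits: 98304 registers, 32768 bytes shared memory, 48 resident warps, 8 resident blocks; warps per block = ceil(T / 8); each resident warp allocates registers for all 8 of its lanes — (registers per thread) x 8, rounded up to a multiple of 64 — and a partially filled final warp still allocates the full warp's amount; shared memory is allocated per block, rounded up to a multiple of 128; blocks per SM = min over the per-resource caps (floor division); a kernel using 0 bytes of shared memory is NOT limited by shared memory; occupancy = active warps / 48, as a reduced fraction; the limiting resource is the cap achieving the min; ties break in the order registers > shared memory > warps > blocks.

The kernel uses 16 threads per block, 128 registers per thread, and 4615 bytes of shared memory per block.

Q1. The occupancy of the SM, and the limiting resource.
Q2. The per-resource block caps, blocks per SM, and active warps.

Answer: occupancy 1/4, limited by shared memory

registers: 48 blocks
shared memory: 6 blocks
warps: 24 blocks
blocks: 8 blocks

Answer: 6 blocks, 12 active warps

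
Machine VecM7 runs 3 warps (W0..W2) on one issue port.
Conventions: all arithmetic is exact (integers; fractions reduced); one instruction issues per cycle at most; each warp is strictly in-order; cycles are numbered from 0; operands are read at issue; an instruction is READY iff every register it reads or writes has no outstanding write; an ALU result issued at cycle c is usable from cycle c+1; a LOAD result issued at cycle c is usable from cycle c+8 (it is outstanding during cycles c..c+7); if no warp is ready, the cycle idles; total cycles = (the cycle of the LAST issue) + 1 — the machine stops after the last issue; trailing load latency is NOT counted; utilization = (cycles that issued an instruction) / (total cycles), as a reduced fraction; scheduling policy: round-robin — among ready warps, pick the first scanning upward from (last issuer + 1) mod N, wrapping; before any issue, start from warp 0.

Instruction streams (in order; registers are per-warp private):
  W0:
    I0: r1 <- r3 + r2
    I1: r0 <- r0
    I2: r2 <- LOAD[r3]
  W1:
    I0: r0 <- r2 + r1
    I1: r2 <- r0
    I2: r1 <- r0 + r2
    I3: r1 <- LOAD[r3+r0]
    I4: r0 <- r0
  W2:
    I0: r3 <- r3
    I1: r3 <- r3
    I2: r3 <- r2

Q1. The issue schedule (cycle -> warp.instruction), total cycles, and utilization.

cycle 0: W0.I0
cycle 1: W1.I0
cycle 2: W2.I0
cycle 3: W0.I1
cycle 4: W1.I1
cycle 5: W2.I1
cycle 6: W0.I2
cycle 7: W1.I2
cycle 8: W2.I2
cycle 9: W1.I3
cycle 10: W1.I4

Answer: 11 cycles, utilization 1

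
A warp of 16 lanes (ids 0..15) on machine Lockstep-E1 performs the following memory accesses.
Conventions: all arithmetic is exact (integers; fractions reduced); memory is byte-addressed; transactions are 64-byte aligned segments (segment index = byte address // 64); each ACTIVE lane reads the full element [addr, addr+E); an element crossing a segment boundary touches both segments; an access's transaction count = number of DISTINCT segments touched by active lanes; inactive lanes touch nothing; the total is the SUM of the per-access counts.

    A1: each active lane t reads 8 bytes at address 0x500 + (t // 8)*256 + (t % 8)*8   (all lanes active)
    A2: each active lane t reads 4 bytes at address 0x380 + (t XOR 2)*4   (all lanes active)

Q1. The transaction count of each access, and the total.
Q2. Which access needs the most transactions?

A1: 2 transactions
A2: 1 transaction

Answer: 2,1; total 3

Answer: A1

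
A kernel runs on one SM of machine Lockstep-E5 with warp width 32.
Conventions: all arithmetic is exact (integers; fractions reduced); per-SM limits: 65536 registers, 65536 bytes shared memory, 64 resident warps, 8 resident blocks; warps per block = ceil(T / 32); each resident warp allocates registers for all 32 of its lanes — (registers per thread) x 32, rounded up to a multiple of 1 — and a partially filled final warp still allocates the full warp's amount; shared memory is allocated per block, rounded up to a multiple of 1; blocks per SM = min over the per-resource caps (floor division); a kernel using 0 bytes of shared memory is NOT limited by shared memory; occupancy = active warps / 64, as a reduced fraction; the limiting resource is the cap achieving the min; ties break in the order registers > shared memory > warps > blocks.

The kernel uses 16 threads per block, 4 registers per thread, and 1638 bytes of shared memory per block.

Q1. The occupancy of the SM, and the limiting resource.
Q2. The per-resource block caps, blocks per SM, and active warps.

Answer: occupancy 1/8, limited by blocks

registers: 512 blocks
shared memory: 40 blocks
warps: 64 blocks
blocks: 8 blocks

Answer: 8 blocks, 8 active warps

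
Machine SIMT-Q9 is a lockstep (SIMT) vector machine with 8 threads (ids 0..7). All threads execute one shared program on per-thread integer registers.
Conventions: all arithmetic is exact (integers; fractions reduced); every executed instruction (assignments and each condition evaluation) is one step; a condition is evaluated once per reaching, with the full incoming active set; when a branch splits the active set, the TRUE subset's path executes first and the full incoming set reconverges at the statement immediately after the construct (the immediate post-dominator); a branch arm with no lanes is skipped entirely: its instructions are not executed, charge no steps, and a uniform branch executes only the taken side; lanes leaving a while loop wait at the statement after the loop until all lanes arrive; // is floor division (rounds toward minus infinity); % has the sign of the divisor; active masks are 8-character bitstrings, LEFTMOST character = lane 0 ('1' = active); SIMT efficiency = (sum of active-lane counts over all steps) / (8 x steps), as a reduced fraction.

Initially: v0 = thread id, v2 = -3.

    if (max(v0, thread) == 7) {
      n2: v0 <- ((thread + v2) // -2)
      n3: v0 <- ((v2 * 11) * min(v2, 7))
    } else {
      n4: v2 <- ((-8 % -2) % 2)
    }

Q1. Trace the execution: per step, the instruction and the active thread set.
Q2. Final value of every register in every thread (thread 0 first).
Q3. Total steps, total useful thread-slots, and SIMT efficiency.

step 0: eval (max(v0, thread) == 7)  11111111
step 1: v0 <- ((thread + v2) // -2)  00000001
step 2: v0 <- ((v2 * 11) * min(v2, 7)) 00000001
step 3: v2 <- ((-8 % -2) % 2)        11111110

Answer: 4 steps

v0: 0,1,2,3,4,5,6,99
v2: 0,0,0,0,0,0,0,-3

steps = 4; useful = 17; efficiency = 17/32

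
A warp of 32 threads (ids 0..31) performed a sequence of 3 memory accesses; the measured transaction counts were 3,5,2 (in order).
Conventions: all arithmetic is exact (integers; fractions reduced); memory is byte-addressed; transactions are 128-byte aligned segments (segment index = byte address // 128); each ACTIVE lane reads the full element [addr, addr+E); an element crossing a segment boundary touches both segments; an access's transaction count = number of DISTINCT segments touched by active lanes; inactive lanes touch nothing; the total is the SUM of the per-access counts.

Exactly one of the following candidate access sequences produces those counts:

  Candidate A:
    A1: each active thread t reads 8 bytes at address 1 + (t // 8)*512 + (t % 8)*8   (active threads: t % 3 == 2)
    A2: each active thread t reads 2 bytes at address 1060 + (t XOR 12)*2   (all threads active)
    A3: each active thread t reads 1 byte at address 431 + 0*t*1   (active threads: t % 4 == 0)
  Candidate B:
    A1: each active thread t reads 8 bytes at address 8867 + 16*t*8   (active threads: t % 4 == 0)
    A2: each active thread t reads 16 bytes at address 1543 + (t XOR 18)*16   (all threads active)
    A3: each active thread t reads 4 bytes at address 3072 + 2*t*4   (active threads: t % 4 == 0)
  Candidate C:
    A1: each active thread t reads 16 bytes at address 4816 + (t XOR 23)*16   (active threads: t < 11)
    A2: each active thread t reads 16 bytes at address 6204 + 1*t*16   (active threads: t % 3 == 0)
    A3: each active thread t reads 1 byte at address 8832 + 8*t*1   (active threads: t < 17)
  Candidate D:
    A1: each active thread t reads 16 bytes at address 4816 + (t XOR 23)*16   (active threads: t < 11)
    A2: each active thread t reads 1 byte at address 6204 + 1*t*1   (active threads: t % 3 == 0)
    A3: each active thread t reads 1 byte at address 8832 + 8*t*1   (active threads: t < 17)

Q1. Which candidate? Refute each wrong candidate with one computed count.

A: A1 gives 4 transactions, not 3
B: A1 gives 8 transactions, not 3
D: A2 gives 1 transaction, not 5
C: all counts match (3,5,2)

Answer: C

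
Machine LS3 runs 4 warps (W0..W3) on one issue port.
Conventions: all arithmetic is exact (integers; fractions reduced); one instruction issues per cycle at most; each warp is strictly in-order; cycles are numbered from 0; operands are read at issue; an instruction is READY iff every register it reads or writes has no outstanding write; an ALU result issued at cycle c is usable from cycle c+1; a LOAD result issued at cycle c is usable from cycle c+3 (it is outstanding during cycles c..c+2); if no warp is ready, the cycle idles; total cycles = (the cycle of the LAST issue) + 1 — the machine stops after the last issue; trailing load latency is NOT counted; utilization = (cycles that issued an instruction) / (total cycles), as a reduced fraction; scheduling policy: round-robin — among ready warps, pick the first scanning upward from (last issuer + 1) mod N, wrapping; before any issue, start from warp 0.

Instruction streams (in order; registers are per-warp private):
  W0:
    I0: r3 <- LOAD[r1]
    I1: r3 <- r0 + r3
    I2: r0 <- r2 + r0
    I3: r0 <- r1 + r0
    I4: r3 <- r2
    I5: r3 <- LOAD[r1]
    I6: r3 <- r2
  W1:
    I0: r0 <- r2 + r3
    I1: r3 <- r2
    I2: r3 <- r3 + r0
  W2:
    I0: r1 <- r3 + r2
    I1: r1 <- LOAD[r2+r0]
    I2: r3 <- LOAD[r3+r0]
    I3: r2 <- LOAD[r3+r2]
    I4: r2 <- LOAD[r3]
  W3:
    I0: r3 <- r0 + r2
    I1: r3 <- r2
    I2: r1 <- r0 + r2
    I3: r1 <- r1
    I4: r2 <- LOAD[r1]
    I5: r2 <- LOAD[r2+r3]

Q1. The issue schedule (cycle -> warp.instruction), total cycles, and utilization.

cycle 0: W0.I0
cycle 1: W1.I0
cycle 2: W2.I0
cycle 3: W3.I0
cycle 4: W0.I1
cycle 5: W1.I1
cycle 6: W2.I1
cycle 7: W3.I1
cycle 8: W0.I2
cycle 9: W1.I2
cycle 10: W2.I2
cycle 11: W3.I2
cycle 12: W0.I3
cycle 13: W2.I3
cycle 14: W3.I3
cycle 15: W0.I4
cycle 16: W2.I4
cycle 17: W3.I4
cycle 18: W0.I5
cycle 19: idle
cycle 20: W3.I5
cycle 21: W0.I6

Answer: 22 cycles, utilization 21/22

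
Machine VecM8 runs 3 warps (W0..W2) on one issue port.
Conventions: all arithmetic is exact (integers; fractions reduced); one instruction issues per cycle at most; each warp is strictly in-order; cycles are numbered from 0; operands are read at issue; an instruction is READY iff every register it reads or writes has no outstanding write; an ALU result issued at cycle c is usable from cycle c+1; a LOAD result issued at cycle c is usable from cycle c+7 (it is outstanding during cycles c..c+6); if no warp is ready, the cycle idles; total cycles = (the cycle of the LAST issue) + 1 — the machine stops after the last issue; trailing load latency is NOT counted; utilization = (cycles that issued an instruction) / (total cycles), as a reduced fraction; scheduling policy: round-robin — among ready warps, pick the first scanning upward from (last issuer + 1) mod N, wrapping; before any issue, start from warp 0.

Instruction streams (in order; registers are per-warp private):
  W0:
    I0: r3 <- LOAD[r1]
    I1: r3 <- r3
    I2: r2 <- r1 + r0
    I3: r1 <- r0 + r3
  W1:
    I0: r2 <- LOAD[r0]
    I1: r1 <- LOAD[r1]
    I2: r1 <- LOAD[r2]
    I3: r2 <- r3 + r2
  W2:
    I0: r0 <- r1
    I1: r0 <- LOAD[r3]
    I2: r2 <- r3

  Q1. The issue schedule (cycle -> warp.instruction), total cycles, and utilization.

cycle 0: W0.I0
cycle 1: W1.I0
cycle 2: W2.I0
cycle 3: W1.I1
cycle 4: W2.I1
cycle 5: W2.I2
cycle 6: idle
cycle 7: W0.I1
cycle 8: W0.I2
cycle 9: W0.I3
cycle 10: W1.I2
cycle 11: W1.I3

Answer: 12 cycles, utilization 11/12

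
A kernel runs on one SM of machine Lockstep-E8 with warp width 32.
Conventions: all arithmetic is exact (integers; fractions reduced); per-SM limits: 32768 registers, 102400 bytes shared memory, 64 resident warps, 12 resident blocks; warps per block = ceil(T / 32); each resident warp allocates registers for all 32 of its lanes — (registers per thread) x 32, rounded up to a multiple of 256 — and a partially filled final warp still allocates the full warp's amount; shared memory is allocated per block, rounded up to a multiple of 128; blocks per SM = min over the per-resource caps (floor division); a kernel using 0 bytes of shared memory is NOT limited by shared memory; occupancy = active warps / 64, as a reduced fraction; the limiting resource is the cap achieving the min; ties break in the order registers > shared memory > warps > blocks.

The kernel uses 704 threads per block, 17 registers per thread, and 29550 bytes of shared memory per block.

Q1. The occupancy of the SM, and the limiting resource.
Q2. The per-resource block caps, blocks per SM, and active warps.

Answer: occupancy 11/32, limited by registers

registers: 1 block
shared memory: 3 blocks
warps: 2 blocks
blocks: 12 blocks

Answer: 1 block, 22 active warps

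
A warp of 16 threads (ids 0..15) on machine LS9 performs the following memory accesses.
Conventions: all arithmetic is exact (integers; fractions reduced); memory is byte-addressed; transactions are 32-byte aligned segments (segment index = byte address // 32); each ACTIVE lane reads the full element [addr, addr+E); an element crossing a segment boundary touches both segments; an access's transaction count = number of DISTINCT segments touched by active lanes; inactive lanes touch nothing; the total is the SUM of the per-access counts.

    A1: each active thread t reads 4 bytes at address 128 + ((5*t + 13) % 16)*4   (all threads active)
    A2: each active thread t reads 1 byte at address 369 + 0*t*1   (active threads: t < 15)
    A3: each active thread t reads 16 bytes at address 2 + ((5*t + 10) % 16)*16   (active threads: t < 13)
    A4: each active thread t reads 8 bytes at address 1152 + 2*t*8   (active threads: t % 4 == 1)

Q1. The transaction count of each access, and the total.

A1: 2 transactions
A2: 1 transaction
A3: 9 transactions
A4: 4 transactions

Answer: 2,1,9,4; total 16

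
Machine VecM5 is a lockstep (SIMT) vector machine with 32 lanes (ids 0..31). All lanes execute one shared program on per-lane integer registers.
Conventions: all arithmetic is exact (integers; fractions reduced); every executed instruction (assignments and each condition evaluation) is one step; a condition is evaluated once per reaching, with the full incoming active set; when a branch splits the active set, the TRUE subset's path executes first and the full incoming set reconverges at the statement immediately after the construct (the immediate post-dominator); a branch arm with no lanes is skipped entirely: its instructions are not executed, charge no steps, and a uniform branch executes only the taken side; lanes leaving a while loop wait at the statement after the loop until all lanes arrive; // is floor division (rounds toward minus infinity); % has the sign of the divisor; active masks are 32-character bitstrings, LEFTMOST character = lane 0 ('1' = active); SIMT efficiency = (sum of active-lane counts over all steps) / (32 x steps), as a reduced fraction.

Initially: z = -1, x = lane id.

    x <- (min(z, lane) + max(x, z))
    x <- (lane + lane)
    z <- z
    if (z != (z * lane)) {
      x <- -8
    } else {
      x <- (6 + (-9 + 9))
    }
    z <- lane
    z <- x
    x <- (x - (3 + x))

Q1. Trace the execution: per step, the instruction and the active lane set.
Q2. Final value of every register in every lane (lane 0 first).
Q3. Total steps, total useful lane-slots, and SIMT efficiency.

step 0: x <- (min(z, lane) + max(x, z)) 11111111111111111111111111111111
step 1: x <- (lane + lane)           11111111111111111111111111111111
step 2: z <- z                       11111111111111111111111111111111
step 3: eval (z != (z * lane))       11111111111111111111111111111111
step 4: x <- -8                      10111111111111111111111111111111
step 5: x <- (6 + (-9 + 9))          01000000000000000000000000000000
step 6: z <- lane                    11111111111111111111111111111111
step 7: z <- x                       11111111111111111111111111111111
step 8: x <- (x - (3 + x))           11111111111111111111111111111111

Answer: 9 steps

z: -8,6,-8,-8,-8,-8,-8,-8,-8,-8,-8,-8,-8,-8,-8,-8,-8,-8,-8,-8,-8,-8,-8,-8,-8,-8,-8,-8,-8,-8,-8,-8
x: -3,-3,-3,-3,-3,-3,-3,-3,-3,-3,-3,-3,-3,-3,-3,-3,-3,-3,-3,-3,-3,-3,-3,-3,-3,-3,-3,-3,-3,-3,-3,-3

steps = 9; useful = 256; efficiency = 256/288 = 8/9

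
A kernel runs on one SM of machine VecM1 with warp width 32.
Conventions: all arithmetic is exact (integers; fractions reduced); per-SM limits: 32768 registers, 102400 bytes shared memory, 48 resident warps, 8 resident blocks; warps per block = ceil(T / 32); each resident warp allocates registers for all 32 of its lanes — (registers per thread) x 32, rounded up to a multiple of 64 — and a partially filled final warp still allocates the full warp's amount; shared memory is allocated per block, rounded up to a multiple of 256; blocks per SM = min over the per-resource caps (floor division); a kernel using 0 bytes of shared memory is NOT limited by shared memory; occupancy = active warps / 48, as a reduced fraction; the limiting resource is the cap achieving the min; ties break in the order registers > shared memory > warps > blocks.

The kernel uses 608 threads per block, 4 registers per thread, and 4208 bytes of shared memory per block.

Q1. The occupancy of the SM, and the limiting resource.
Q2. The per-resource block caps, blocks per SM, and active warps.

Answer: occupancy 19/24, limited by warps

registers: 13 blocks
shared memory: 23 blocks
warps: 2 blocks
blocks: 8 blocks

Answer: 2 blocks, 38 active warps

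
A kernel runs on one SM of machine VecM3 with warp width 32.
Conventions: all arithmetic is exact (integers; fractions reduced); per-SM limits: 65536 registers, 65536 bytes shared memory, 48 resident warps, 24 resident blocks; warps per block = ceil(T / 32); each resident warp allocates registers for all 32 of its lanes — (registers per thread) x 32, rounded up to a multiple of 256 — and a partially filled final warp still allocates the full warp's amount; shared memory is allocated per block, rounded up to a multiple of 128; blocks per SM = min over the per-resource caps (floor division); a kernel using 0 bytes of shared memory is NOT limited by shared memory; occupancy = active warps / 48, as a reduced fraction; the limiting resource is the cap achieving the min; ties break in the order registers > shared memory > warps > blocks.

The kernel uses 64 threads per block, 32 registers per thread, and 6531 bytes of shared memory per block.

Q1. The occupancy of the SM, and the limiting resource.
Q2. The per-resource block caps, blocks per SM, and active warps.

Answer: occupancy 3/8, limited by shared memory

registers: 32 blocks
shared memory: 9 blocks
warps: 24 blocks
blocks: 24 blocks

Answer: 9 blocks, 18 active warps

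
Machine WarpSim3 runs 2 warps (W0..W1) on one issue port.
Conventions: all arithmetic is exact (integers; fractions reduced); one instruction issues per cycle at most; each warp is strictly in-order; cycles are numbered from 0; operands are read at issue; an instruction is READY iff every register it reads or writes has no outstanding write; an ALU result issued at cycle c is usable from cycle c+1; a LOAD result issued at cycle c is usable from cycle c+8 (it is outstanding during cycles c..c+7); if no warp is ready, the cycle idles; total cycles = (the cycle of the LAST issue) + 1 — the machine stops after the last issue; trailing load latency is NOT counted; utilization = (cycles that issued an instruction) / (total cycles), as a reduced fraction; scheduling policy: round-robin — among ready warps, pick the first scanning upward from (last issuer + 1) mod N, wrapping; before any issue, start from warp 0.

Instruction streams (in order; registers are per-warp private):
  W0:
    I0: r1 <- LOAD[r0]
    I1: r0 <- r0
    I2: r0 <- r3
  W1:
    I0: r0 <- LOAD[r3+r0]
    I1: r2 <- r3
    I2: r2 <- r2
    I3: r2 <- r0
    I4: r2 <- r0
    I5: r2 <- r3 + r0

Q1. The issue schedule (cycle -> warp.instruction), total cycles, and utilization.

cycle 0: W0.I0
cycle 1: W1.I0
cycle 2: W0.I1
cycle 3: W1.I1
cycle 4: W0.I2
cycle 5: W1.I2
cycle 6: idle
cycle 7: idle
cycle 8: idle
cycle 9: W1.I3
cycle 10: W1.I4
cycle 11: W1.I5

Answer: 12 cycles, utilization 3/4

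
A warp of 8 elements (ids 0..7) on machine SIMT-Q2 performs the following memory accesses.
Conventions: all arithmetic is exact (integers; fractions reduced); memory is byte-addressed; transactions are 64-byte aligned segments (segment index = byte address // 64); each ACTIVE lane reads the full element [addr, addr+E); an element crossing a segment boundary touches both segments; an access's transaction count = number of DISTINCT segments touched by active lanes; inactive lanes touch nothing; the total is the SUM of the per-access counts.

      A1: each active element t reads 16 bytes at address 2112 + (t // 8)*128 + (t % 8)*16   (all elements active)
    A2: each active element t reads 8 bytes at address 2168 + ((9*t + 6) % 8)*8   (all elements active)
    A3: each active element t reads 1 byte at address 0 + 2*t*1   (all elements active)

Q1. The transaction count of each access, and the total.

A1: 2 transactions
A2: 2 transactions
A3: 1 transaction

Answer: 2,2,1; total 5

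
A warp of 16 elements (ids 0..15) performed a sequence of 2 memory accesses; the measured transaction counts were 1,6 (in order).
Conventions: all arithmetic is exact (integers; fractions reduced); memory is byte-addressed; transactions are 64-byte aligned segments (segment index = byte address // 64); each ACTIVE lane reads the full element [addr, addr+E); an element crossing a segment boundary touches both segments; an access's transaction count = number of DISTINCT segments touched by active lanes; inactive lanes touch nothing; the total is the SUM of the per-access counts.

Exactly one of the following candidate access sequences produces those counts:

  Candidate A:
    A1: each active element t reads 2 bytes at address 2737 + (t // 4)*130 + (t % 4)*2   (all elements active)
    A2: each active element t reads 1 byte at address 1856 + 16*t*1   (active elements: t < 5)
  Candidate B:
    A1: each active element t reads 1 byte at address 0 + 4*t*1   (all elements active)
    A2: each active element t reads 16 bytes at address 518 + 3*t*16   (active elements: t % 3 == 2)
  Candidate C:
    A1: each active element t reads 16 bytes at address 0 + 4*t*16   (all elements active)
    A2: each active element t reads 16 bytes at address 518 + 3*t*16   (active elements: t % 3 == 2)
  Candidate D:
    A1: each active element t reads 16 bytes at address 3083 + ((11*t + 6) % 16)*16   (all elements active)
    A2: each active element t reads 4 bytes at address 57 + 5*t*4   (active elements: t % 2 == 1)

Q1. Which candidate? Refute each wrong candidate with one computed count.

A: A1 gives 4 transactions, not 1
C: A1 gives 16 transactions, not 1
D: A1 gives 5 transactions, not 1
B: all counts match (1,6)

Answer: B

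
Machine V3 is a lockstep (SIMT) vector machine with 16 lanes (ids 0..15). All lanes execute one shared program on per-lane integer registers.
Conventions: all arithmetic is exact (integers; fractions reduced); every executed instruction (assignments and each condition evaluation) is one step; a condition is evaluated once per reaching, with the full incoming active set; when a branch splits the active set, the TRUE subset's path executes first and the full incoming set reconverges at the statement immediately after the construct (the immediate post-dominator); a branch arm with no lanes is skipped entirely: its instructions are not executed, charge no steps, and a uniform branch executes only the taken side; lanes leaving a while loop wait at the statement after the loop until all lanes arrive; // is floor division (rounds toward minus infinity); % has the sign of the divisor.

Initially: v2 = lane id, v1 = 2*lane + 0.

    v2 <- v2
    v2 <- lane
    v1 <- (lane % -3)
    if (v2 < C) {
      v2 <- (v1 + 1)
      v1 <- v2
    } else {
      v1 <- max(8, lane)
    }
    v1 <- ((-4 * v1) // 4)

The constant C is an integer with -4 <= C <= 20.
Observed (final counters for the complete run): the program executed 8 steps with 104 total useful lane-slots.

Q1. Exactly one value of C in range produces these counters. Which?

Answer: C = 8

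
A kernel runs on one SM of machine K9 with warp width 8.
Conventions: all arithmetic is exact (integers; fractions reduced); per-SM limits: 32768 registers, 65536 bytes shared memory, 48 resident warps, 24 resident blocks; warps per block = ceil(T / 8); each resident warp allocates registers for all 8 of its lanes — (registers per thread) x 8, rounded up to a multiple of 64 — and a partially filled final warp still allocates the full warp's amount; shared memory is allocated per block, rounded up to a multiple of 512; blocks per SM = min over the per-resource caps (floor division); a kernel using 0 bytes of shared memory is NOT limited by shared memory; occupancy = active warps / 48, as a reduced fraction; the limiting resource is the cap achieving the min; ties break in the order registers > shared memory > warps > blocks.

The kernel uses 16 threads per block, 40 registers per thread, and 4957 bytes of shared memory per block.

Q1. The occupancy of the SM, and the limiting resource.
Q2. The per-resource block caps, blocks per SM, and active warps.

Answer: occupancy 1/2, limited by shared memory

registers: 51 blocks
shared memory: 12 blocks
warps: 24 blocks
blocks: 24 blocks

Answer: 12 blocks, 24 active warps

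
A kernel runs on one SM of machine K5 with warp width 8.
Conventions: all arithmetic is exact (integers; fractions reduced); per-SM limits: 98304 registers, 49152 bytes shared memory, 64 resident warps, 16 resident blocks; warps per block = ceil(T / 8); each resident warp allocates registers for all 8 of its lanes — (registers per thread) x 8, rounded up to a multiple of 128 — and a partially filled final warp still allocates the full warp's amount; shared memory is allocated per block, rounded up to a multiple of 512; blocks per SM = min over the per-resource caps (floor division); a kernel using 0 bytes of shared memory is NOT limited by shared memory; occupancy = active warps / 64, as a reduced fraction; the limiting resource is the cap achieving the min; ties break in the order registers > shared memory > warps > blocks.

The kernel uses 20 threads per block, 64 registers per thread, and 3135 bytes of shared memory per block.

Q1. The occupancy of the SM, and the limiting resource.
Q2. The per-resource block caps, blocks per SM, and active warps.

Answer: occupancy 39/64, limited by shared memory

registers: 64 blocks
shared memory: 13 blocks
warps: 21 blocks
blocks: 16 blocks

Answer: 13 blocks, 39 active warps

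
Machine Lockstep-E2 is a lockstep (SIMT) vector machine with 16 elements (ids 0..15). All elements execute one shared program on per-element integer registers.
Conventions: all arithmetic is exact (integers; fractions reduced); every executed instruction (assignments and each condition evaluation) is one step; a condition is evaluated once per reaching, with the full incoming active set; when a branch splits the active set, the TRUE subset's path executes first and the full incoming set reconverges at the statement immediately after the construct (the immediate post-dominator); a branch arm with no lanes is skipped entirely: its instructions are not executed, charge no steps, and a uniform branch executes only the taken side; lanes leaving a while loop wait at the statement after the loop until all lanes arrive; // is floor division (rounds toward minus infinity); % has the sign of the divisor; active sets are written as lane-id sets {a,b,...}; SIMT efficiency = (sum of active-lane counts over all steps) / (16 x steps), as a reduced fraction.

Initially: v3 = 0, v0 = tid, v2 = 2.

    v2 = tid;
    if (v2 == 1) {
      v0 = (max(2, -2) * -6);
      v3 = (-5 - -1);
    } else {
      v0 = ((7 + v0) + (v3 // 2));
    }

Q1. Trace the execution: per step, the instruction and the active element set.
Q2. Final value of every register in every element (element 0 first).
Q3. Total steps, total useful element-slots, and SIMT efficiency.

step 0: v2 <- tid                    {0,1,2,3,4,5,6,7,8,9,10,11,12,13,14,15}
step 1: eval (v2 == 1)               {0,1,2,3,4,5,6,7,8,9,10,11,12,13,14,15}
step 2: v0 <- (max(2, -2) * -6)      {1}
step 3: v3 <- (-5 - -1)              {1}
step 4: v0 <- ((7 + v0) + (v3 // 2)) {0,2,3,4,5,6,7,8,9,10,11,12,13,14,15}

Answer: 5 steps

v3: 0,-4,0,0,0,0,0,0,0,0,0,0,0,0,0,0
v0: 7,-12,9,10,11,12,13,14,15,16,17,18,19,20,21,22
v2: 0,1,2,3,4,5,6,7,8,9,10,11,12,13,14,15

steps = 5; useful = 49; efficiency = 49/80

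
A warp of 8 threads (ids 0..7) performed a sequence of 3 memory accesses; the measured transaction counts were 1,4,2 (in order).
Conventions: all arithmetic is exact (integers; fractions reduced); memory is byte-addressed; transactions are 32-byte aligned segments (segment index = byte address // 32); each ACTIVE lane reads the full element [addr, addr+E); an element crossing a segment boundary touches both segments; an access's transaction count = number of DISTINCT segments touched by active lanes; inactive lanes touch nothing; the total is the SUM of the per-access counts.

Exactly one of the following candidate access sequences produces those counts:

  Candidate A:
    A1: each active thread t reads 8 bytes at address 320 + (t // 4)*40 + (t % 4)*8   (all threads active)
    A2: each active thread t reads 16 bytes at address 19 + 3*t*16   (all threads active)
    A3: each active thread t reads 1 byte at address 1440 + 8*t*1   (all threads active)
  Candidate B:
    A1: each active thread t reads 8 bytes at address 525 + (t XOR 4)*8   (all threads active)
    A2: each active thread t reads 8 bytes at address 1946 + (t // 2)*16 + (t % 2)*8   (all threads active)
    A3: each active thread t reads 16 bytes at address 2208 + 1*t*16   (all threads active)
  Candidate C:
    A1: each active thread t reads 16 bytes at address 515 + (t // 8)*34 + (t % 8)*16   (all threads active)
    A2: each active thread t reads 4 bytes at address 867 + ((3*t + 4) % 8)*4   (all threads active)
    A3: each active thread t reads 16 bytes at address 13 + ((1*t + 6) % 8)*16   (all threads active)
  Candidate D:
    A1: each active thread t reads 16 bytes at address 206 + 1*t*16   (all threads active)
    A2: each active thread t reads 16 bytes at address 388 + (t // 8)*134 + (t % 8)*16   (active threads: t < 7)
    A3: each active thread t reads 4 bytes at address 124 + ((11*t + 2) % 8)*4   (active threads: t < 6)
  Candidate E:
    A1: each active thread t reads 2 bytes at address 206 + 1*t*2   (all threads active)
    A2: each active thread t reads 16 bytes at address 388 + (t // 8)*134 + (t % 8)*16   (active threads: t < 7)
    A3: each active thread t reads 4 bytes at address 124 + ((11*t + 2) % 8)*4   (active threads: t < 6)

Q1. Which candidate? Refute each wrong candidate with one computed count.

A: A1 gives 3 transactions, not 1
B: A1 gives 3 transactions, not 1
C: A1 gives 5 transactions, not 1
D: A1 gives 5 transactions, not 1
E: all counts match (1,4,2)

Answer: E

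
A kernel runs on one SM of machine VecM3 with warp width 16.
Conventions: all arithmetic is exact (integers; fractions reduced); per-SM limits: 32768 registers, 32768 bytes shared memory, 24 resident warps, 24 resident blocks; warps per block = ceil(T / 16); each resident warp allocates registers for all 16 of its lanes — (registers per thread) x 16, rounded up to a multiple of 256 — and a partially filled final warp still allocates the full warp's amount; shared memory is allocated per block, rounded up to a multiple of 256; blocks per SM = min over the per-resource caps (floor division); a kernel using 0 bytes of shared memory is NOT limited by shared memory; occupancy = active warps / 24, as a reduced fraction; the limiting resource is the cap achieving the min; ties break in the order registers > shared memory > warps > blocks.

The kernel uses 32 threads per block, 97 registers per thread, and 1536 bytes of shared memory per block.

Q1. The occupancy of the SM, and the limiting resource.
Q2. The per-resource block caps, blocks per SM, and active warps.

Answer: occupancy 3/4, limited by registers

registers: 9 blocks
shared memory: 21 blocks
warps: 12 blocks
blocks: 24 blocks

Answer: 9 blocks, 18 active warps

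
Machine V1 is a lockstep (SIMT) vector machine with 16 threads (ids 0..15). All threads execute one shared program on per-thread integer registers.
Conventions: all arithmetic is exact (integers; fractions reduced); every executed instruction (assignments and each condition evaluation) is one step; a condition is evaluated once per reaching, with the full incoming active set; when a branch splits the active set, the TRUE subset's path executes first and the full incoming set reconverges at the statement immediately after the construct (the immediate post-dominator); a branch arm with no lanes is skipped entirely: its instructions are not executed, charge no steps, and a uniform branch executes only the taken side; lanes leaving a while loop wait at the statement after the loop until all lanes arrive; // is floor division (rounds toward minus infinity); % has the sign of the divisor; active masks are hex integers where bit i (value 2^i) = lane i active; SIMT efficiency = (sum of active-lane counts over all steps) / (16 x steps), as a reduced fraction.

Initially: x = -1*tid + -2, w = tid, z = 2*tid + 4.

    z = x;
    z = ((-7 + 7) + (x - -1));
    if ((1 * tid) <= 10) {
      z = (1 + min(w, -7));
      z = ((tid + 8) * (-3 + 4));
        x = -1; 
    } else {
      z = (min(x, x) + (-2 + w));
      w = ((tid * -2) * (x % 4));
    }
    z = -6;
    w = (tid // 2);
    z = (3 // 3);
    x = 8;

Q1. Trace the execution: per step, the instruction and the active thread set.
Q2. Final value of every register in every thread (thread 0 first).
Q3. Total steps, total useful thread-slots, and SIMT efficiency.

step 0: z <- x                       0xffff
step 1: z <- ((-7 + 7) + (x - -1))   0xffff
step 2: eval ((1 * tid) <= 10)       0xffff
step 3: z <- (1 + min(w, -7))        0x07ff
step 4: z <- ((tid + 8) * (-3 + 4))  0x07ff
step 5: x <- -1                      0x07ff
step 6: z <- (min(x, x) + (-2 + w))  0xf800
step 7: w <- ((tid * -2) * (x % 4))  0xf800
step 8: z <- -6                      0xffff
step 9: w <- (tid // 2)              0xffff
step 10: z <- (3 // 3)                0xffff
step 11: x <- 8                       0xffff

Answer: 12 steps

x: 8,8,8,8,8,8,8,8,8,8,8,8,8,8,8,8
w: 0,0,1,1,2,2,3,3,4,4,5,5,6,6,7,7
z: 1,1,1,1,1,1,1,1,1,1,1,1,1,1,1,1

steps = 12; useful = 155; efficiency = 155/192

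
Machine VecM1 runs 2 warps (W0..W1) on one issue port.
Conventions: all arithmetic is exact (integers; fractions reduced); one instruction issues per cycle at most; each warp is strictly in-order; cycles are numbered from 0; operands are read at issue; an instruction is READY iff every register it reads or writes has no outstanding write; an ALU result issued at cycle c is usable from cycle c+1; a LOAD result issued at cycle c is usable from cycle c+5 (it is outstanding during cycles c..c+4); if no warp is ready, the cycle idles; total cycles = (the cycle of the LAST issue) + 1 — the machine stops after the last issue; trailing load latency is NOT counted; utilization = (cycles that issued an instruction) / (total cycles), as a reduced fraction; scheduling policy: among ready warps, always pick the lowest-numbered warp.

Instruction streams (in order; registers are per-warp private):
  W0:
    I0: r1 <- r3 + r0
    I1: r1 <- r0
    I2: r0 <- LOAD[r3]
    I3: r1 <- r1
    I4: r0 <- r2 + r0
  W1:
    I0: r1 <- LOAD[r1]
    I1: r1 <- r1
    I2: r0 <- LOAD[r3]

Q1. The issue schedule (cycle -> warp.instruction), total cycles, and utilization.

cycle 0: W0.I0
cycle 1: W0.I1
cycle 2: W0.I2
cycle 3: W0.I3
cycle 4: W1.I0
cycle 5: idle
cycle 6: idle
cycle 7: W0.I4
cycle 8: idle
cycle 9: W1.I1
cycle 10: W1.I2

Answer: 11 cycles, utilization 8/11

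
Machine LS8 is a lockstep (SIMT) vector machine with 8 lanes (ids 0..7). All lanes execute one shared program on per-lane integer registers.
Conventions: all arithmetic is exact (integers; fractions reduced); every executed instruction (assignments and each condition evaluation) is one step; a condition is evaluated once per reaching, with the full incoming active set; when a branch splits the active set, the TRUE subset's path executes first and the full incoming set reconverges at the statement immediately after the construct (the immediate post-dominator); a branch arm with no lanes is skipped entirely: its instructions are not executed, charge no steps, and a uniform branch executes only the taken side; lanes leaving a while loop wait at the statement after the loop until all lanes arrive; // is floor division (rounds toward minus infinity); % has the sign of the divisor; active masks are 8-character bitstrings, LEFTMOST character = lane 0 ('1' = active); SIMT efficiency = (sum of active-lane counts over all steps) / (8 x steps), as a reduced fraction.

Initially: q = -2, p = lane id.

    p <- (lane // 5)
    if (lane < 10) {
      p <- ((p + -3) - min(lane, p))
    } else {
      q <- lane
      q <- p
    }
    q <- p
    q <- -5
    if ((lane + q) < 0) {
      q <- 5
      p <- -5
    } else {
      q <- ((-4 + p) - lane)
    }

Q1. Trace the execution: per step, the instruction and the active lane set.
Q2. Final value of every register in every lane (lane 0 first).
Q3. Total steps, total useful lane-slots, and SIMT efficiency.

step 0: p <- (lane // 5)             11111111
step 1: eval (lane < 10)             11111111
step 2: p <- ((p + -3) - min(lane, p)) 11111111
step 3: q <- p                       11111111
step 4: q <- -5                      11111111
step 5: eval ((lane + q) < 0)        11111111
step 6: q <- 5                       11111000
step 7: p <- -5                      11111000
step 8: q <- ((-4 + p) - lane)       00000111

Answer: 9 steps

q: 5,5,5,5,5,-12,-13,-14
p: -5,-5,-5,-5,-5,-3,-3,-3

steps = 9; useful = 61; efficiency = 61/72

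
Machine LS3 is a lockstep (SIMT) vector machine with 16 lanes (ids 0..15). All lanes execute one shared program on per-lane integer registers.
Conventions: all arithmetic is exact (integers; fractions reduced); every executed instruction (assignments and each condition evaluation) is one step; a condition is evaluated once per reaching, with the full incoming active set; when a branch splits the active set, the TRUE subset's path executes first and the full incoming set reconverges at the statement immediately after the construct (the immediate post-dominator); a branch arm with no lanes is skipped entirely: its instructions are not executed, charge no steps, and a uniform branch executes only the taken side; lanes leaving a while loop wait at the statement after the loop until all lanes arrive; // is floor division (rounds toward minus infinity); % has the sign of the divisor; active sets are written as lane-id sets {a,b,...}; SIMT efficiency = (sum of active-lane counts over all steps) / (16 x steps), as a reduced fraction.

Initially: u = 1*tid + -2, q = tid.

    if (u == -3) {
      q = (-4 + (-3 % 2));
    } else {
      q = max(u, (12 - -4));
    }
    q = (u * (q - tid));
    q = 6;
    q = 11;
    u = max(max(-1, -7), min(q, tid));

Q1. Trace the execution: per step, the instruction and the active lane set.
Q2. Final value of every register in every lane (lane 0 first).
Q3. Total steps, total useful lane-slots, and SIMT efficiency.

step 0: eval (u == -3)               {0,1,2,3,4,5,6,7,8,9,10,11,12,13,14,15}
step 1: q <- max(u, (12 - -4))       {0,1,2,3,4,5,6,7,8,9,10,11,12,13,14,15}
step 2: q <- (u * (q - tid))         {0,1,2,3,4,5,6,7,8,9,10,11,12,13,14,15}
step 3: q <- 6                       {0,1,2,3,4,5,6,7,8,9,10,11,12,13,14,15}
step 4: q <- 11                      {0,1,2,3,4,5,6,7,8,9,10,11,12,13,14,15}
step 5: u <- max(max(-1, -7), min(q, tid)) {0,1,2,3,4,5,6,7,8,9,10,11,12,13,14,15}

Answer: 6 steps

u: 0,1,2,3,4,5,6,7,8,9,10,11,11,11,11,11
q: 11,11,11,11,11,11,11,11,11,11,11,11,11,11,11,11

steps = 6; useful = 96; efficiency = 96/96 = 1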